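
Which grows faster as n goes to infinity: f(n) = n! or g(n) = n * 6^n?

f(n) = n! grows faster: by Stirling n! ~ (n/e)^n sqrt(2*pi*n); (n/e)^n eventually dominates n * 6^n.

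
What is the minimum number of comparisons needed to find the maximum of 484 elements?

Finding the maximum requires 483 comparisons. Each comparison eliminates exactly one candidate. With 484 candidates, we need 483 eliminations.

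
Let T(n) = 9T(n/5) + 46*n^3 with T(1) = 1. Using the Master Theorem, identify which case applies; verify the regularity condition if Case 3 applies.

a=9, b=5, f(n)=46*n^3.
log_5(9) = 1.365 < 3.
f(n) = Omega(n^(1.365+epsilon)) for some epsilon > 0, so Case 3 is the candidate.
Regularity: a*f(n/b) = 9*46*(n/5)^3 = (9/125)*46*n^3 <= c*f(n) with c = 9/125 < 1. Satisfied.
Case 3: T(n) = Theta(n^3).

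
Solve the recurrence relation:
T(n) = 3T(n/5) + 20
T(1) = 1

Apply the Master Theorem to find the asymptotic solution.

a=3, b=5, f(n)=20. log_5(3) = 0.6826. Case 1 of Master Theorem: T(n) = O(n^0.6826).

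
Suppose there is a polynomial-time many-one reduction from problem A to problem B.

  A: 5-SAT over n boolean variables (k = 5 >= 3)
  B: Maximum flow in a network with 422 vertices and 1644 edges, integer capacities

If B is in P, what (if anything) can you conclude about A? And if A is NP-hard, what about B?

A poly-time reduction A <=_p B means any A-instance can be transformed to a B-instance in poly time.
If B is in P: compose the reduction with B's poly-time algorithm to solve A in poly time, so A is in P.
If A is NP-hard: every NP problem reduces to A, which reduces to B; composing reductions, every NP problem reduces to B, so B is NP-hard.
(Here in fact A is NP-complete and B is in P, so no such reduction is known -- its existence would imply P = NP; the analysis concerns only what the assumed reduction would or would not let you conclude.)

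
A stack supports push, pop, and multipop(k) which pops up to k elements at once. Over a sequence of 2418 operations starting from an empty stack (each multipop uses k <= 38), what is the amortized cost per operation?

Each element is pushed exactly once and popped at most once (whether by pop or as part of a multipop). So the total number of individual pops over the whole sequence is at most the number of pushes, which is at most 2418. Total work <= 2 * 2418, hence O(1) amortized per operation.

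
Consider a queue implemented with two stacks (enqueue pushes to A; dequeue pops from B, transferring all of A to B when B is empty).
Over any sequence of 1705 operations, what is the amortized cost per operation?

Each element is pushed to A once, popped once, pushed to B once, and popped once: 4 unit operations over its lifetime. Over 1705 operations the total work is O(1705). Amortized O(1) per enqueue/dequeue.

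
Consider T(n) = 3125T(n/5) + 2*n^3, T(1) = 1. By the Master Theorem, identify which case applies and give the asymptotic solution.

a=3125, b=5, f(n)=2*n^3.
log_5(3125) = 5 > 3.
Since f(n) = O(n^3) is polynomially smaller than n^5, Case 1 applies.
T(n) = Theta(n^5).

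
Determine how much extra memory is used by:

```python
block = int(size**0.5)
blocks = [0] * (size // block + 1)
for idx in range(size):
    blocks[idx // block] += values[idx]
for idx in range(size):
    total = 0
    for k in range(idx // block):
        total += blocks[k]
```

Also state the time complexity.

Space complexity: O(sqrt(n)).
Storage scales with sqrt(n).
Time complexity: O(n * sqrt(n)).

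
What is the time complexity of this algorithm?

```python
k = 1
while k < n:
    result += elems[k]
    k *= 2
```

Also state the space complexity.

Time complexity: O(log n).
Space complexity: O(1).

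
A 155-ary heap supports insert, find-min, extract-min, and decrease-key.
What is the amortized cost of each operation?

The 155-ary heap has height O(log_155 n). Insert sifts up: O(log_155 n). Find-min reads the root: O(1). Extract-min sifts down comparing 155 children per level: O(155 * log_155 n). Decrease-key sifts up: O(log_155 n).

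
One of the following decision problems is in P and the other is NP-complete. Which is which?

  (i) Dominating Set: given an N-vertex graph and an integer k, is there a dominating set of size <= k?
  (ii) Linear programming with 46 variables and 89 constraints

(i) is NP-complete: reduces from Set Cover (with k part of the input).
(ii) is P: the ellipsoid and interior-point methods run in polynomial time.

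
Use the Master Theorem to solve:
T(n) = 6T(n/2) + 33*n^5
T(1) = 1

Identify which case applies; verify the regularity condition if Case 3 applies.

a=6, b=2, f(n)=33*n^5.
log_2(6) = 2.585 < 5.
f(n) = Omega(n^(2.585+epsilon)) for some epsilon > 0, so Case 3 is the candidate.
Regularity: a*f(n/b) = 6*33*(n/2)^5 = (6/32)*33*n^5 <= c*f(n) with c = 6/32 < 1. Satisfied.
Case 3: T(n) = Theta(n^5).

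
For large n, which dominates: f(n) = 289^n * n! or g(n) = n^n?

f(n) = 289^n * n! grows faster: by Stirling n! ~ sqrt(2 pi n)(n/e)^n, so 289^n n! / n^n ~ (289/e)^n sqrt(2 pi n) -> infinity since 289/e > 1.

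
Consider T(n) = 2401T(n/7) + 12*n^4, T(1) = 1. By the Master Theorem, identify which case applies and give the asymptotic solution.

a=2401, b=7, f(n)=12*n^4.
log_7(2401) = 4, so n^(log_b(a)) = n^4.
f(n) = Theta(n^4), so Case 2 applies.
T(n) = Theta(n^4 log n).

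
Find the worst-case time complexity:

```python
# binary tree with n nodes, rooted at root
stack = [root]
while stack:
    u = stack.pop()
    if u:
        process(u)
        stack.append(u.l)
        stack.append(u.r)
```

Time complexity: O(n).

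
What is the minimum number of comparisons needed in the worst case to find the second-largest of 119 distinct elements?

Lower bound: finding the max needs 119-1 comparisons. By the adversary weight-doubling argument, the max must personally win >= ceil(log_2(119)) = 7 comparisons; the 2nd-largest is among those 7 losers, needing 7-1 more comparisons. Total >= 119-1 + 7-1 = 124. A balanced knockout tournament achieves this.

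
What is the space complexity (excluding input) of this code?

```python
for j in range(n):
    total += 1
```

Space complexity: O(1).
Only a constant amount of auxiliary storage is used; nothing grows with n.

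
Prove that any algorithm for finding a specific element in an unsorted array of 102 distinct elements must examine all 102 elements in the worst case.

Adversary argument: if the algorithm examines fewer than 102 elements, the adversary places the target in an unexamined position. The algorithm cannot distinguish 'not present' from 'in unexamined position'.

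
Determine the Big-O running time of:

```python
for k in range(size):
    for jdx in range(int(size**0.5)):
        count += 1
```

Time complexity: O(n * sqrt(n)).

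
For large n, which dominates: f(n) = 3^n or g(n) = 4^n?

g(n) = 4^n grows faster: (4/3)^n -> infinity since 4/3 > 1.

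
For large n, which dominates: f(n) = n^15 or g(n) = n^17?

g(n) = n^17 grows faster: n^17/n^15 = n^2 -> infinity.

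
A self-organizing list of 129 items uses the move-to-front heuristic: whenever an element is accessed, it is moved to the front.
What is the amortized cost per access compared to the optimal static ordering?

With potential Phi = number of inversions between the MTF list and the optimal static list (at most C(129,2)), each access has amortized cost at most 2 * (cost under optimal static ordering). This is the move-to-front 2-competitiveness result.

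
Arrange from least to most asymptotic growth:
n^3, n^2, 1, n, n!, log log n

Ordered by growth rate: 1 < log log n < n < n^2 < n^3 < n!.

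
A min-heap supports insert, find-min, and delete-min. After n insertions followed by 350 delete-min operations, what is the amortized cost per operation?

Insert takes O(log n) worst case. Delete-min takes O(log n). Over a sequence of n inserts and 350 delete-mins, total cost is O((n + 350) log n). Amortized per operation: O(log n).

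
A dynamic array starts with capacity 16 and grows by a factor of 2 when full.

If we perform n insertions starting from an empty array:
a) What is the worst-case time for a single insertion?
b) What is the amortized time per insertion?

(a) Worst-case single insertion: O(n) -- when the array is full at capacity c, the resize copies all c elements, and c can be Theta(n).
(b) Resizes happen at sizes 16, 32, 64, ... Total copy cost for n insertions: 16 + 32 + ... = O(n) (geometric series with ratio 1/2). Amortized cost per insertion: O(n)/n = O(1).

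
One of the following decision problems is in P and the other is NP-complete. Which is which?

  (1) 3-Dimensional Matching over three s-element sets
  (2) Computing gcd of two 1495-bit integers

(1) is NP-complete: one of Karp's 21 NP-complete problems.
(2) is P: the Euclidean algorithm runs in polynomial time in the bit-length.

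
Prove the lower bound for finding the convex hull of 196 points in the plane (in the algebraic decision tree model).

Reduction from sorting: given 196 numbers x_1,...,x_{196}, map x_i to the point (x_i, x_i^2) on the parabola y = x^2. All points are on the convex hull, and walking the hull gives them in sorted x-order. Since sorting requires Omega(n log n), so does planar convex hull.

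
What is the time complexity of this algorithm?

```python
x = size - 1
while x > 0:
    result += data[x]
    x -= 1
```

Time complexity: O(n).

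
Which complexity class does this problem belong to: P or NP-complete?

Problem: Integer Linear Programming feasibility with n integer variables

This problem is NP-complete: ILP feasibility is NP-complete (LP relaxation is in P).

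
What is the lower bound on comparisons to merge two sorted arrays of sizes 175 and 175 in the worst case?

Adversary: with |175 - 175| <= 1 the inputs can be fully interleaved so that every adjacent pair in the merged output comes from different arrays. Then each of the 349 adjacent pairs must be directly compared, or the algorithm cannot determine their relative order. Standard merge meets this bound.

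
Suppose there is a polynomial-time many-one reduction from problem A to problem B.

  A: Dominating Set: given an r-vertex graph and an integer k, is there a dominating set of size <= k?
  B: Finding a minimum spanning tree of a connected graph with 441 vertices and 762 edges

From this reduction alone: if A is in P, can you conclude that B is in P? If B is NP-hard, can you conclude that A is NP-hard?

A poly-time reduction A <=_p B transfers tractability DOWN (B easy => A easy) and hardness UP (A hard => B hard), not the reverse.
From A in P, the reduction alone does NOT give B in P: any problem in P trivially reduces to SAT, yet SAT is not known to be in P.
From B NP-hard, the reduction alone does NOT give A NP-hard: again, easy problems reduce to hard ones.
(Here in fact A is NP-complete and B is in P, so no such reduction is known -- its existence would imply P = NP; the analysis concerns only what the assumed reduction would or would not let you conclude.)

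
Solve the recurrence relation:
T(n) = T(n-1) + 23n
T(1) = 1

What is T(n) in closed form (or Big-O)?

Unrolling: T(n) = 1 + 23*(2 + 3 + ... + n) = 1 + 23*(n(n+1)/2 - 1) = O(n^2).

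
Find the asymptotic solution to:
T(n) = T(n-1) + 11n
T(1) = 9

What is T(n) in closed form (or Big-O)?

Unrolling: T(n) = 9 + 11*(2 + 3 + ... + n) = 9 + 11*(n(n+1)/2 - 1) = O(n^2).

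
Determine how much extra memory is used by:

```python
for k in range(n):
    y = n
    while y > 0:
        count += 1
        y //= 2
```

Space complexity: O(1).
Only a constant amount of auxiliary storage is used; nothing grows with n.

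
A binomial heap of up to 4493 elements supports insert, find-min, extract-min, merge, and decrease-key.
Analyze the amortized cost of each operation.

A binomial heap with n <= 4493 elements has at most floor(log_2 4493) + 1 = 13 trees. Using potential Phi = number of trees: Insert adds one tree, but cascading merges reduce count -- amortized O(1). Find-min reads the cached minimum pointer: O(1). Extract-min creates O(log n) new trees: O(log n). Merge combines tree lists: O(log n). Decrease-key sifts the element up its tree of height <= log n: O(log n).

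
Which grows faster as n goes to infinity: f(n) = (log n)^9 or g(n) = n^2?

g(n) = n^2 grows faster: any positive polynomial dominates any polylog.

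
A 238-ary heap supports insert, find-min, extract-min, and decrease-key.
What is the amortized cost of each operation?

The 238-ary heap has height O(log_238 n). Insert sifts up: O(log_238 n). Find-min reads the root: O(1). Extract-min sifts down comparing 238 children per level: O(238 * log_238 n). Decrease-key sifts up: O(log_238 n).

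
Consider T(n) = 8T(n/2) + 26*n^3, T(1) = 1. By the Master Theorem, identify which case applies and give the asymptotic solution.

a=8, b=2, f(n)=26*n^3.
log_2(8) = 3, so n^(log_b(a)) = n^3.
f(n) = Theta(n^3), so Case 2 applies.
T(n) = Theta(n^3 log n).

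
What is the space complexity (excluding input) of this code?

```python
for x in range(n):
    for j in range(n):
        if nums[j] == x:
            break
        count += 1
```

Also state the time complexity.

Space complexity: O(1).
Only a constant amount of auxiliary storage is used; nothing grows with n.
Time complexity: O(n^2).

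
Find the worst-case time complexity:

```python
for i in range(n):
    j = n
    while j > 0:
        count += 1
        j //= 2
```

Time complexity: O(n log n).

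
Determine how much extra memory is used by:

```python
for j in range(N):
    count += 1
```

Space complexity: O(1).
Only a constant amount of auxiliary storage is used; nothing grows with n.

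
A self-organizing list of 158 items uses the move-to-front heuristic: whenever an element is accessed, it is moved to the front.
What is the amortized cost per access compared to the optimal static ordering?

With potential Phi = number of inversions between the MTF list and the optimal static list (at most C(158,2)), each access has amortized cost at most 2 * (cost under optimal static ordering). This is the move-to-front 2-competitiveness result.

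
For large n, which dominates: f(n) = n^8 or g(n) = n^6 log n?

f(n) = n^8 grows faster: n^8 / (n^6 log n) = n^2/log n -> infinity.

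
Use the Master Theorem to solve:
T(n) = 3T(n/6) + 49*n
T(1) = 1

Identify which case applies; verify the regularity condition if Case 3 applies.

a=3, b=6, f(n)=49*n.
log_6(3) = 0.6131 < 1.
f(n) = Omega(n^(0.6131+epsilon)) for some epsilon > 0, so Case 3 is the candidate.
Regularity: a*f(n/b) = 3*49*(n/6)^1 = (3/6)*49*n^1 <= c*f(n) with c = 3/6 < 1. Satisfied.
Case 3: T(n) = Theta(n).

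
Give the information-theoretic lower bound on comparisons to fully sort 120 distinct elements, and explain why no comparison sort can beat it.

A comparison sort is a binary decision tree whose leaves are the 120! = 6689502913449127057588118054090372586752746333138029810295671352301633557244962989366874165271984981308157637893214090552534408589408121859898481114389650005964960521256960000000000000000000000000000 possible output permutations. A binary tree with L leaves has height >= ceil(log_2(L)). So any comparison sort needs >= ceil(log_2(120!)) = 661 comparisons in the worst case.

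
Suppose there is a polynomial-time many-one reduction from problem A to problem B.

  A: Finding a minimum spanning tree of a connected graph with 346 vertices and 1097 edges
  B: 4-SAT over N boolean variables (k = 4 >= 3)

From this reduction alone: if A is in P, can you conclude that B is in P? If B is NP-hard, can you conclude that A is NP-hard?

A poly-time reduction A <=_p B transfers tractability DOWN (B easy => A easy) and hardness UP (A hard => B hard), not the reverse.
From A in P, the reduction alone does NOT give B in P: any problem in P trivially reduces to SAT, yet SAT is not known to be in P.
From B NP-hard, the reduction alone does NOT give A NP-hard: again, easy problems reduce to hard ones.
(Here in fact A is P and B is NP-complete.)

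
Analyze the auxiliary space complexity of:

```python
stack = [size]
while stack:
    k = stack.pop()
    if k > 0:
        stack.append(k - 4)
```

Space complexity: O(1).
Only a constant amount of auxiliary storage is used; nothing grows with n.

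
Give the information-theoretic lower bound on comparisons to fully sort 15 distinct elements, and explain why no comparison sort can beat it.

A comparison sort is a binary decision tree whose leaves are the 15! = 1307674368000 possible output permutations. A binary tree with L leaves has height >= ceil(log_2(L)). So any comparison sort needs >= ceil(log_2(15!)) = 41 comparisons in the worst case.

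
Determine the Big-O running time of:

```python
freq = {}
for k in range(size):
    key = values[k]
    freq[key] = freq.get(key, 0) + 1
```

Time complexity: O(n).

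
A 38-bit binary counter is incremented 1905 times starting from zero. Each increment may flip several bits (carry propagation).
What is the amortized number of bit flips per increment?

Bit i flips on every 2^i-th increment, so over 1905 increments bit i flips floor(1905/2^i) times. Summing over i: total flips < 2 * 1905. Amortized: < 2 = O(1) per increment.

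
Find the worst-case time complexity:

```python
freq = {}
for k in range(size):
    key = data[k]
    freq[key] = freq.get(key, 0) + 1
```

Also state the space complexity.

Time complexity: O(n).
Space complexity: O(n).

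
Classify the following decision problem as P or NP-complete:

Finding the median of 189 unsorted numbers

This problem is in P: linear-time selection (median-of-medians) runs in O(n).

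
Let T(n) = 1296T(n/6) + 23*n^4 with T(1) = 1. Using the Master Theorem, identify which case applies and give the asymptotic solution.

a=1296, b=6, f(n)=23*n^4.
log_6(1296) = 4, so n^(log_b(a)) = n^4.
f(n) = Theta(n^4), so Case 2 applies.
T(n) = Theta(n^4 log n).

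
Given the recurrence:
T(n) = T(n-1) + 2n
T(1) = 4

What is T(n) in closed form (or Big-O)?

Unrolling: T(n) = 4 + 2*(2 + 3 + ... + n) = 4 + 2*(n(n+1)/2 - 1) = O(n^2).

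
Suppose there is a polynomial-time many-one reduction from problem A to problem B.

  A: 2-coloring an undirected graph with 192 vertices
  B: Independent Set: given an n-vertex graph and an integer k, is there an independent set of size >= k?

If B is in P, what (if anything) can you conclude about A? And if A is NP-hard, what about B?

A poly-time reduction A <=_p B means any A-instance can be transformed to a B-instance in poly time.
If B is in P: compose the reduction with B's poly-time algorithm to solve A in poly time, so A is in P.
If A is NP-hard: every NP problem reduces to A, which reduces to B; composing reductions, every NP problem reduces to B, so B is NP-hard.
(Here in fact A is P and B is NP-complete.)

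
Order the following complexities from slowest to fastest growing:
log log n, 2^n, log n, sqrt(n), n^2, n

Ordered by growth rate: log log n < log n < sqrt(n) < n < n^2 < 2^n.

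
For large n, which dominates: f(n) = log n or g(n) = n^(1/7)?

g(n) = n^(1/7) grows faster: any positive power of n dominates log n.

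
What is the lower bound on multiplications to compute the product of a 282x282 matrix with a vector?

A 282x282 matrix-vector product has 282 inner products of length 282. Output depends on all 282^2 = 79524 matrix entries. At least 79524 multiplications needed.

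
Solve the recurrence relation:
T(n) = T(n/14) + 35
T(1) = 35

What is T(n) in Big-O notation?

Each step divides n by 14 and adds 35. After log_14(n) steps, T(n) = O(log n).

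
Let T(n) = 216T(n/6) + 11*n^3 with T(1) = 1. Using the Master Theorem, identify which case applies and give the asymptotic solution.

a=216, b=6, f(n)=11*n^3.
log_6(216) = 3, so n^(log_b(a)) = n^3.
f(n) = Theta(n^3), so Case 2 applies.
T(n) = Theta(n^3 log n).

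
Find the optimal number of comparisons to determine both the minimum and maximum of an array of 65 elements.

Naive approach: 128 comparisons (64 for max + 64 for min).
Optimal: Compare elements in pairs first (floor(n/2) = 32 comparisons), then find max among winners and min among losers (32 comparisons each).
Total: ceil(3n/2) - 2 = 96 comparisons. An adversary argument shows this is also a lower bound.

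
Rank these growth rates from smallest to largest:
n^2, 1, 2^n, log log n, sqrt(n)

Ordered by growth rate: 1 < log log n < sqrt(n) < n^2 < 2^n.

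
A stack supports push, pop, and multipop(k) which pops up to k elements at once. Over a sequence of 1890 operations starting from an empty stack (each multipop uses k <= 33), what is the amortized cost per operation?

Each element is pushed exactly once and popped at most once (whether by pop or as part of a multipop). So the total number of individual pops over the whole sequence is at most the number of pushes, which is at most 1890. Total work <= 2 * 1890, hence O(1) amortized per operation.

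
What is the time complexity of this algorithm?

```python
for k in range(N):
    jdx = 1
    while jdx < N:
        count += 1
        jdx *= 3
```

Time complexity: O(n log n).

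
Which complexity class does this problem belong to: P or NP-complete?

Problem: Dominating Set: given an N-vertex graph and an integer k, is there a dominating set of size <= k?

This problem is NP-complete: reduces from Set Cover (with k part of the input).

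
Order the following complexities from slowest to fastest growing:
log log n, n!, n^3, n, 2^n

Ordered by growth rate: log log n < n < n^3 < 2^n < n!.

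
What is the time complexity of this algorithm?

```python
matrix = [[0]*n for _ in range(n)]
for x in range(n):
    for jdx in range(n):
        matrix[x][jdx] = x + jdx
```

Time complexity: O(n^2).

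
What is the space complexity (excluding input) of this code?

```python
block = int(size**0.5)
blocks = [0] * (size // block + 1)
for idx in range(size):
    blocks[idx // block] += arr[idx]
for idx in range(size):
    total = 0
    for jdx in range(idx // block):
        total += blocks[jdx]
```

Space complexity: O(sqrt(n)).
Storage scales with sqrt(n).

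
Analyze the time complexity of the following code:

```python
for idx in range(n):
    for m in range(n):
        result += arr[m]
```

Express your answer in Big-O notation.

Time complexity: O(n^2).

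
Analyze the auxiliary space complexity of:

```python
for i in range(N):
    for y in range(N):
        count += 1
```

Space complexity: O(1).
Only a constant amount of auxiliary storage is used; nothing grows with n.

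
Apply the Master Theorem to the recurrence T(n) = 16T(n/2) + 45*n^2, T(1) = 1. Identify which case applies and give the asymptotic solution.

a=16, b=2, f(n)=45*n^2.
log_2(16) = 4 > 2.
Since f(n) = O(n^2) is polynomially smaller than n^4, Case 1 applies.
T(n) = Theta(n^4).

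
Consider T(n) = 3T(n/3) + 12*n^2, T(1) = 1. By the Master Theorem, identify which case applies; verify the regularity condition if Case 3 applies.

a=3, b=3, f(n)=12*n^2.
log_3(3) = 1 < 2.
f(n) = Omega(n^(1+epsilon)) for some epsilon > 0, so Case 3 is the candidate.
Regularity: a*f(n/b) = 3*12*(n/3)^2 = (3/9)*12*n^2 <= c*f(n) with c = 3/9 < 1. Satisfied.
Case 3: T(n) = Theta(n^2).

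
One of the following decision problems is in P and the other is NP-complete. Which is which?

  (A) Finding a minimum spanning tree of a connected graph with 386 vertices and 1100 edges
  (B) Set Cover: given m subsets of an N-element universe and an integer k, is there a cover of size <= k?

(A) is P: Kruskal's / Prim's algorithms run in polynomial time.
(B) is NP-complete: one of Karp's 21 NP-complete problems (with k part of the input).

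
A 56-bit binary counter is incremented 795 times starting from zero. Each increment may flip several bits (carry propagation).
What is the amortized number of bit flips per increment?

Bit i flips on every 2^i-th increment, so over 795 increments bit i flips floor(795/2^i) times. Summing over i: total flips < 2 * 795. Amortized: < 2 = O(1) per increment.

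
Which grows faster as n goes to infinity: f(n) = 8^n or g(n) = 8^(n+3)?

f(n) = 8^n and g(n) = 8^(n+3) are Theta of each other: 8^(n+3) = 8^3 * 8^n = Theta(8^n).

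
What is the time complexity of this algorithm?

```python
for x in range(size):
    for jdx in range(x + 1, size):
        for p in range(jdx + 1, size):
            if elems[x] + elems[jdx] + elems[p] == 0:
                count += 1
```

Time complexity: O(n^3).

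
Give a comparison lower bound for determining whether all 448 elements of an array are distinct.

In the algebraic decision-tree model, the YES region for element distinctness on 448 elements has 448! connected components (one per ordering). Ben-Or's theorem then gives a lower bound of Omega(log(n!)) = Omega(n log n).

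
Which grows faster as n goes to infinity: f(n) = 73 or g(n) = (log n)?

g(n) = (log n) grows faster: any unbounded function dominates a constant.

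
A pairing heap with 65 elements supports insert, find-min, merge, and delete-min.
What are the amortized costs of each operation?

Pairing heaps are self-adjusting heap-ordered trees. Insert and merge link two roots: O(1). Find-min reads the root: O(1). Delete-min removes the root, then pairs children in two passes; amortized cost is O(log 65) = O(log n).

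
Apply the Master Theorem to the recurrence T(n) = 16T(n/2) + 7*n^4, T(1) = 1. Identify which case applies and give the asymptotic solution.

a=16, b=2, f(n)=7*n^4.
log_2(16) = 4, so n^(log_b(a)) = n^4.
f(n) = Theta(n^4), so Case 2 applies.
T(n) = Theta(n^4 log n).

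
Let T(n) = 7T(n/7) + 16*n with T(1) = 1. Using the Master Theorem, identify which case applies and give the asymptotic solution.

a=7, b=7, f(n)=16*n.
log_7(7) = 1, so n^(log_b(a)) = n.
f(n) = Theta(n), so Case 2 applies.
T(n) = Theta(n log n).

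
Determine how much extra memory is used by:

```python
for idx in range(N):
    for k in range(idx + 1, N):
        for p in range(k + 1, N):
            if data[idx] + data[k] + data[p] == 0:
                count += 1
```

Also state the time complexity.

Space complexity: O(1).
Only a constant amount of auxiliary storage is used; nothing grows with n.
Time complexity: O(n^3).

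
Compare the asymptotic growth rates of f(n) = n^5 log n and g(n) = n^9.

g(n) = n^9 grows faster: n^9 / (n^5 log n) = n^4/log n -> infinity.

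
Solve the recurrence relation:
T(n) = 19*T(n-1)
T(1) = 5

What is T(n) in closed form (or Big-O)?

Each step multiplies by 19. T(n) = T(1)*19^(n-1) = 5*19^(n-1).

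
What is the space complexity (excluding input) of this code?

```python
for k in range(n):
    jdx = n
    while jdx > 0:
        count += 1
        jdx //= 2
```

Space complexity: O(1).
Only a constant amount of auxiliary storage is used; nothing grows with n.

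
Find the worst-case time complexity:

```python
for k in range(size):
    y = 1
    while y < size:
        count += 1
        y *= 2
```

Time complexity: O(n log n).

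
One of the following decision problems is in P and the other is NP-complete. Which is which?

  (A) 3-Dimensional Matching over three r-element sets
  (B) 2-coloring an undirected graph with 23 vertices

(A) is NP-complete: one of Karp's 21 NP-complete problems.
(B) is P: 2-coloring is bipartiteness testing via BFS, O(V+E).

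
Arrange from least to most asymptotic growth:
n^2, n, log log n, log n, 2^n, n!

Ordered by growth rate: log log n < log n < n < n^2 < 2^n < n!.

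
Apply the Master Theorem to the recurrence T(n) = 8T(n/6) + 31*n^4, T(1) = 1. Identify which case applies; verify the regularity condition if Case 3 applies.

a=8, b=6, f(n)=31*n^4.
log_6(8) = 1.161 < 4.
f(n) = Omega(n^(1.161+epsilon)) for some epsilon > 0, so Case 3 is the candidate.
Regularity: a*f(n/b) = 8*31*(n/6)^4 = (8/1296)*31*n^4 <= c*f(n) with c = 8/1296 < 1. Satisfied.
Case 3: T(n) = Theta(n^4).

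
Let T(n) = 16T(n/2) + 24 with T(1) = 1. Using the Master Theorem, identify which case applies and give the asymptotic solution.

a=16, b=2, f(n)=24.
log_2(16) = 4 > 0.
Since f(n) = O(n^0) is polynomially smaller than n^4, Case 1 applies.
T(n) = Theta(n^4).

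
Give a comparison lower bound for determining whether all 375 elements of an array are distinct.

In the algebraic decision-tree model, the YES region for element distinctness on 375 elements has 375! connected components (one per ordering). Ben-Or's theorem then gives a lower bound of Omega(log(n!)) = Omega(n log n).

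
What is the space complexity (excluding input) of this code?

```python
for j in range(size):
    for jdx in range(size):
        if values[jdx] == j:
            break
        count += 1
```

Space complexity: O(1).
Only a constant amount of auxiliary storage is used; nothing grows with n.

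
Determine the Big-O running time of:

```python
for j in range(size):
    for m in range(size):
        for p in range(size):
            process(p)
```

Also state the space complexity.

Time complexity: O(n^3).
Space complexity: O(1).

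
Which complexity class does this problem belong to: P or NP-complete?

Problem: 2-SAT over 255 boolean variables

This problem is in P: 2-SAT is solvable in linear time via implication-graph SCCs.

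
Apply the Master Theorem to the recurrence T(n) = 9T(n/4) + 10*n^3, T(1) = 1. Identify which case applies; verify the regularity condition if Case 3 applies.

a=9, b=4, f(n)=10*n^3.
log_4(9) = 1.585 < 3.
f(n) = Omega(n^(1.585+epsilon)) for some epsilon > 0, so Case 3 is the candidate.
Regularity: a*f(n/b) = 9*10*(n/4)^3 = (9/64)*10*n^3 <= c*f(n) with c = 9/64 < 1. Satisfied.
Case 3: T(n) = Theta(n^3).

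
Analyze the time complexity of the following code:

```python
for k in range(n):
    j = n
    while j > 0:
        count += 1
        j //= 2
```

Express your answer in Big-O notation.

Time complexity: O(n log n).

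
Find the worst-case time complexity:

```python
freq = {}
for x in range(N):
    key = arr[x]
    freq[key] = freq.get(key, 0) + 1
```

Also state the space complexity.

Time complexity: O(n).
Space complexity: O(n).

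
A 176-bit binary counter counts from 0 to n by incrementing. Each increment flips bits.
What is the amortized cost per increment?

Bit i flips every 2^i increments. Total flips over n increments: sum_{i=0}^{176} n/2^i < 2n. Amortized cost: 2n/n = O(1).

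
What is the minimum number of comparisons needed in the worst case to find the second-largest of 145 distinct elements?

Lower bound: finding the max needs 145-1 comparisons. By the adversary weight-doubling argument, the max must personally win >= ceil(log_2(145)) = 8 comparisons; the 2nd-largest is among those 8 losers, needing 8-1 more comparisons. Total >= 145-1 + 8-1 = 151. A balanced knockout tournament achieves this.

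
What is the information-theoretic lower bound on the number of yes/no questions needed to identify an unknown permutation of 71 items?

There are 71! = 850478588567862317521167644239926010288584608120796235886430763388588680378079017697280000000000000000 permutations. Each yes/no question gives at most 1 bit, so at least ceil(log_2(850478588567862317521167644239926010288584608120796235886430763388588680378079017697280000000000000000)) = 339 questions are needed.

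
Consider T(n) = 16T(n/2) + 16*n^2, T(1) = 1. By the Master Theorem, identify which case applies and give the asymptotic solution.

a=16, b=2, f(n)=16*n^2.
log_2(16) = 4 > 2.
Since f(n) = O(n^2) is polynomially smaller than n^4, Case 1 applies.
T(n) = Theta(n^4).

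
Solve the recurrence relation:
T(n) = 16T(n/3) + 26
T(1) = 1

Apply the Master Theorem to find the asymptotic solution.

a=16, b=3, f(n)=26. log_3(16) = 2.524. Case 1 of Master Theorem: T(n) = O(n^2.524).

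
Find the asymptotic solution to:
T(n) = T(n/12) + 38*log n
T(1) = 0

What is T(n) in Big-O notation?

Each of the log_12(n) levels adds O(log n). T(n) = O(log^2 n).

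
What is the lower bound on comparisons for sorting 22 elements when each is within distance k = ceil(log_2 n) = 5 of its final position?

Partition the 22 positions into floor(n/k) blocks of k = 5 consecutive positions; any permutation within a block keeps every element within k of its final position, so there are at least (k!)^(n/k) distinguishable inputs. Lower bound: log_2((k!)^(n/k)) = (n/k) * log_2(k!) = Theta(n log k); with k = ceil(log_2 n), this is Omega(n log log n).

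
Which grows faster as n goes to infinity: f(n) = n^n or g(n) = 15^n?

f(n) = n^n grows faster: n^n / 15^n = (n/15)^n -> infinity once n > 15.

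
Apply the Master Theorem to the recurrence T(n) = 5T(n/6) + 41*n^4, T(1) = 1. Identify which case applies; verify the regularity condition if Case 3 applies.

a=5, b=6, f(n)=41*n^4.
log_6(5) = 0.8982 < 4.
f(n) = Omega(n^(0.8982+epsilon)) for some epsilon > 0, so Case 3 is the candidate.
Regularity: a*f(n/b) = 5*41*(n/6)^4 = (5/1296)*41*n^4 <= c*f(n) with c = 5/1296 < 1. Satisfied.
Case 3: T(n) = Theta(n^4).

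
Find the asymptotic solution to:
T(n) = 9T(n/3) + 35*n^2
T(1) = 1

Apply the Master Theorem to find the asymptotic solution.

a=9, b=3, f(n)=35*n^2. log_3(9) = 2. Case 2: T(n) = O(n^2 log n).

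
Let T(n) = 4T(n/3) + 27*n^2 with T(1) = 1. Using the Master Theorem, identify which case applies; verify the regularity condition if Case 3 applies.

a=4, b=3, f(n)=27*n^2.
log_3(4) = 1.262 < 2.
f(n) = Omega(n^(1.262+epsilon)) for some epsilon > 0, so Case 3 is the candidate.
Regularity: a*f(n/b) = 4*27*(n/3)^2 = (4/9)*27*n^2 <= c*f(n) with c = 4/9 < 1. Satisfied.
Case 3: T(n) = Theta(n^2).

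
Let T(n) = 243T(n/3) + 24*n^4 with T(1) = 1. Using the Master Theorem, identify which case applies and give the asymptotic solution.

a=243, b=3, f(n)=24*n^4.
log_3(243) = 5 > 4.
Since f(n) = O(n^4) is polynomially smaller than n^5, Case 1 applies.
T(n) = Theta(n^5).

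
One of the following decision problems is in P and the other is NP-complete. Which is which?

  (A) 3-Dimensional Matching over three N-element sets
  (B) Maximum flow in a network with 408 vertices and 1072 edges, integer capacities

(A) is NP-complete: one of Karp's 21 NP-complete problems.
(B) is P: Edmonds-Karp / push-relabel run in polynomial time.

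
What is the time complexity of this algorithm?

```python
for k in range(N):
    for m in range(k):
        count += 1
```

Time complexity: O(n^2).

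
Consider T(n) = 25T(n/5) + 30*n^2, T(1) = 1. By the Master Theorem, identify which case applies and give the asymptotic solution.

a=25, b=5, f(n)=30*n^2.
log_5(25) = 2, so n^(log_b(a)) = n^2.
f(n) = Theta(n^2), so Case 2 applies.
T(n) = Theta(n^2 log n).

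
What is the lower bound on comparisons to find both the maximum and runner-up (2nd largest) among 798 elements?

Lower bound: finding the max needs 798-1 comparisons. By an adversary weight-doubling argument, the maximum element must personally win at least ceil(log_2(798)) = 10 comparisons in any correct algorithm. The 2nd largest is among those 10 direct losers, and distinguishing it requires 10-1 more comparisons. Total >= 798-1 + 10-1 = 806. A balanced tournament achieves this bound exactly.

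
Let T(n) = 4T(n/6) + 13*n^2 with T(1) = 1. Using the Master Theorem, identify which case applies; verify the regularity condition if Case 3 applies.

a=4, b=6, f(n)=13*n^2.
log_6(4) = 0.7737 < 2.
f(n) = Omega(n^(0.7737+epsilon)) for some epsilon > 0, so Case 3 is the candidate.
Regularity: a*f(n/b) = 4*13*(n/6)^2 = (4/36)*13*n^2 <= c*f(n) with c = 4/36 < 1. Satisfied.
Case 3: T(n) = Theta(n^2).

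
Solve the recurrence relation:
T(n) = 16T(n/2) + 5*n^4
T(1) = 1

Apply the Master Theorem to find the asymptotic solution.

a=16, b=2, f(n)=5*n^4. log_2(16) = 4. Case 2: T(n) = O(n^4 log n).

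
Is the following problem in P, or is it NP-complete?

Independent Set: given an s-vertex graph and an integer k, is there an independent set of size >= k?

This problem is NP-complete: complement of Clique (with k part of the input).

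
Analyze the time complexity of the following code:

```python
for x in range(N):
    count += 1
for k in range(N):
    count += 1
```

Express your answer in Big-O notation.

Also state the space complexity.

Time complexity: O(n).
Space complexity: O(1).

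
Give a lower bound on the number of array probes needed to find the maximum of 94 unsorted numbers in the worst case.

Adversary: any unprobed cell could hold a value larger than everything seen so far. If fewer than 94 cells are probed, the adversary places the max in an unprobed cell. So all 94 cells must be examined; together with 94-1 comparisons this is tight.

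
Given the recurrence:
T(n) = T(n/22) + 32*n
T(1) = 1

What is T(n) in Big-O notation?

Geometric series: 32*n*(1 + 1/22 + 1/22^2 + ...) = O(n). T(n) = O(n).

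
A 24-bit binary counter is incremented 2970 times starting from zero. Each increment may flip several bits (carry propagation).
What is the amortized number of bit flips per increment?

Bit i flips on every 2^i-th increment, so over 2970 increments bit i flips floor(2970/2^i) times. Summing over i: total flips < 2 * 2970. Amortized: < 2 = O(1) per increment.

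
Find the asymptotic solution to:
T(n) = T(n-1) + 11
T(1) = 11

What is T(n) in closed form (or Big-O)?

Unrolling: T(n) = T(n-1) + 11 = T(n-2) + 2*11 = ... = T(1) + (n-1)*11 = 11 + (n-1)*11 = 11n.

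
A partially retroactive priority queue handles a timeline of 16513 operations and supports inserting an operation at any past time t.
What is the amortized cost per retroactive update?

Partially retroactive priority queues (Demaine-Iacono-Langerman) allow updates at past times with queries only at the present. With a balanced BST over the m = 16513 timeline events tracking bridges, each retroactive insert or delete is O(log m) amortized.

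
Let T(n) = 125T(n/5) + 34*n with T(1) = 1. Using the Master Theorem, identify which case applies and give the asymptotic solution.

a=125, b=5, f(n)=34*n.
log_5(125) = 3 > 1.
Since f(n) = O(n^1) is polynomially smaller than n^3, Case 1 applies.
T(n) = Theta(n^3).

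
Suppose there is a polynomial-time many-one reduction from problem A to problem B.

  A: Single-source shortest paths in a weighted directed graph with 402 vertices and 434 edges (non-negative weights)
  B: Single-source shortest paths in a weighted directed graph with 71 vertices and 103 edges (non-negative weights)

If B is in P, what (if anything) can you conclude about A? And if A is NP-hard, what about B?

A poly-time reduction A <=_p B means any A-instance can be transformed to a B-instance in poly time.
If B is in P: compose the reduction with B's poly-time algorithm to solve A in poly time, so A is in P.
If A is NP-hard: every NP problem reduces to A, which reduces to B; composing reductions, every NP problem reduces to B, so B is NP-hard.
(Here in fact A is P and B is P.)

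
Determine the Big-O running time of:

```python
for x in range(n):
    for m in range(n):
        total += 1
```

Time complexity: O(n^2).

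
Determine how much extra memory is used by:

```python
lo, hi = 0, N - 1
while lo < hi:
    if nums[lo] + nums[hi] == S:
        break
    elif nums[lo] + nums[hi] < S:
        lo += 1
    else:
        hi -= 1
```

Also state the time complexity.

Space complexity: O(1).
Only a constant amount of auxiliary storage is used; nothing grows with n.
Time complexity: O(n).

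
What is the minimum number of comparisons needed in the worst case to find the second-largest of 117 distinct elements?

Lower bound: finding the max needs 117-1 comparisons. By the adversary weight-doubling argument, the max must personally win >= ceil(log_2(117)) = 7 comparisons; the 2nd-largest is among those 7 losers, needing 7-1 more comparisons. Total >= 117-1 + 7-1 = 122. A balanced knockout tournament achieves this.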